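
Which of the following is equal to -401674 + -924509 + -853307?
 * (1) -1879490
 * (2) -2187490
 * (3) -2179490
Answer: 3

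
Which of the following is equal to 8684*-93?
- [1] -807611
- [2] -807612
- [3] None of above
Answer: 2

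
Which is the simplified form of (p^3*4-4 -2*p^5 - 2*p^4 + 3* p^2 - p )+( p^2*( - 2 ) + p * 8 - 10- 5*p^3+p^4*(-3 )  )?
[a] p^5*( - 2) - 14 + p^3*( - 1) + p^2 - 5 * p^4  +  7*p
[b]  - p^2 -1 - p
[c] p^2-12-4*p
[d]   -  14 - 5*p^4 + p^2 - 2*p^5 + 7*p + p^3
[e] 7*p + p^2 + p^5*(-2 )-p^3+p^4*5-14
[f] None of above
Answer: a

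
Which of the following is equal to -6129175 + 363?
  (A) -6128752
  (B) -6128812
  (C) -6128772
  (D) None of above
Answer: B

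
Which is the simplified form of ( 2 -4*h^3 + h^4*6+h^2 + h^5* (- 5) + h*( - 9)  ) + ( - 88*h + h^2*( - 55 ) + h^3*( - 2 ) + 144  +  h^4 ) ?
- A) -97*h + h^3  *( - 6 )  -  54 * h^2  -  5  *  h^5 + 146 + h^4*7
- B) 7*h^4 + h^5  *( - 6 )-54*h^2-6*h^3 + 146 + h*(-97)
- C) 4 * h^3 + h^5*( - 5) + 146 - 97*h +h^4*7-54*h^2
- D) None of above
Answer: A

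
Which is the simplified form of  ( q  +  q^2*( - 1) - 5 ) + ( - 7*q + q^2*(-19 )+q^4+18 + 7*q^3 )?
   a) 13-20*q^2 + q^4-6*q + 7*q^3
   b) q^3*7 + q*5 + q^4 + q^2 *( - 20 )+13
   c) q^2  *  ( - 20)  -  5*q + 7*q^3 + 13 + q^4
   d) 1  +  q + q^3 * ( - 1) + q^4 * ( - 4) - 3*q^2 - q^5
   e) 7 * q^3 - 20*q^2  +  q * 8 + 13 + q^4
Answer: a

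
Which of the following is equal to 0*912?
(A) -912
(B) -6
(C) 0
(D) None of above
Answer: C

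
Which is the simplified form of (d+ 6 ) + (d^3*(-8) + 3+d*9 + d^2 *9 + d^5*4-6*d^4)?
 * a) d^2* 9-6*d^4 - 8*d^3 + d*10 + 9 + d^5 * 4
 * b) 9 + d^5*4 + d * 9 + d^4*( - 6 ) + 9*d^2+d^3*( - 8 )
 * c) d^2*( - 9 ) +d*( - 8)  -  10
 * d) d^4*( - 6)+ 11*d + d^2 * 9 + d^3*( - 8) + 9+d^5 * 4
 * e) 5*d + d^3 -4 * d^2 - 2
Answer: a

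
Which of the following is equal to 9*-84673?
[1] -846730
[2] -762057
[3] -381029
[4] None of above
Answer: 2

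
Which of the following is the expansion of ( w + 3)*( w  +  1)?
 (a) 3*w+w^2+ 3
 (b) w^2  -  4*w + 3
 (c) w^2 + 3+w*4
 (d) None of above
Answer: c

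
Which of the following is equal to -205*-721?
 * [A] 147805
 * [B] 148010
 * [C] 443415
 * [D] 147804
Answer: A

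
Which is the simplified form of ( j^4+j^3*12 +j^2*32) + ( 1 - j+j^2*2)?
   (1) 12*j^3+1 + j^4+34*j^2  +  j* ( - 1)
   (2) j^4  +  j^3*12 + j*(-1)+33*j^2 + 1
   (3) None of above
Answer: 1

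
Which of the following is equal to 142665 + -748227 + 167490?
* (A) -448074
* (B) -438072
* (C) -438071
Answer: B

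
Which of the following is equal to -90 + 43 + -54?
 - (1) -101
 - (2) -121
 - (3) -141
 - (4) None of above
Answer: 1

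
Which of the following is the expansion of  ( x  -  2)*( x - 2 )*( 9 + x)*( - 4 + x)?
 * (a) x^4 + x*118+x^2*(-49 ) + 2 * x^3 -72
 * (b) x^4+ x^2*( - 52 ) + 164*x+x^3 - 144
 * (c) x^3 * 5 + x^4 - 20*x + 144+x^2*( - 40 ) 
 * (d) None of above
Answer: b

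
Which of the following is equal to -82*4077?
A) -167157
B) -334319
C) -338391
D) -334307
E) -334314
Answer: E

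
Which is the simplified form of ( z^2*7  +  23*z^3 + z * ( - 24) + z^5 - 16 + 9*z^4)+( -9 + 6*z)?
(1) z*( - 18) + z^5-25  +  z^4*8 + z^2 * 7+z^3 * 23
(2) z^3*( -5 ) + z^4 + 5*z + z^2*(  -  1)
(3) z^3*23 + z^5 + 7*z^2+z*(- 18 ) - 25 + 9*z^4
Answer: 3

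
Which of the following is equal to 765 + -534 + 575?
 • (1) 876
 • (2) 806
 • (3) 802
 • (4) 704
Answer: 2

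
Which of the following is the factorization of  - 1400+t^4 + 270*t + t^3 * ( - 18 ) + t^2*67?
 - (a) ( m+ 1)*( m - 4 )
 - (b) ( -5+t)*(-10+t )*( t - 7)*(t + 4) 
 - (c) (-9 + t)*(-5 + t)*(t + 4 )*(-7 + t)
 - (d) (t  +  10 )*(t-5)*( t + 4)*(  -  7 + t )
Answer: b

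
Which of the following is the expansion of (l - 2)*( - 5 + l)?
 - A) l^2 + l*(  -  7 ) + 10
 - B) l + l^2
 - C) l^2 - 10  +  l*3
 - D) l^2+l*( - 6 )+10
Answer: A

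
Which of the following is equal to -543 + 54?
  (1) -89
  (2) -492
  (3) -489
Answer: 3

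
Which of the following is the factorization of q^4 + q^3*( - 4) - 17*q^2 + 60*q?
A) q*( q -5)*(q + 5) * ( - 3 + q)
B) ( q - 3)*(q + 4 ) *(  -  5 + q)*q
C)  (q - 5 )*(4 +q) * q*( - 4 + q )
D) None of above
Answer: B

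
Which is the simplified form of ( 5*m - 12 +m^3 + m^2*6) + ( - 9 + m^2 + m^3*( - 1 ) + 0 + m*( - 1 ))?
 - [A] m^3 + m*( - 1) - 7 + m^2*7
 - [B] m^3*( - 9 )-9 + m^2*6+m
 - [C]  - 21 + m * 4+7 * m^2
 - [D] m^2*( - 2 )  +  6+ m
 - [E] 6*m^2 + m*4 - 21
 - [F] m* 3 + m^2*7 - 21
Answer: C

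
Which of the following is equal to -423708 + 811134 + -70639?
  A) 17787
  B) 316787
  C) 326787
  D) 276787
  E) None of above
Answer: B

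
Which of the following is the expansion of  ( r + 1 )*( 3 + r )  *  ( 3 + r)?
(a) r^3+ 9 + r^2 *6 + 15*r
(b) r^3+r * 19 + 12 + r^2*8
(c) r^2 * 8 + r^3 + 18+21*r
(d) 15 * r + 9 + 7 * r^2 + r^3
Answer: d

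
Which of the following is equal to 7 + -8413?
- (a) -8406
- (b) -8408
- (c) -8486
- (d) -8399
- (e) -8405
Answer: a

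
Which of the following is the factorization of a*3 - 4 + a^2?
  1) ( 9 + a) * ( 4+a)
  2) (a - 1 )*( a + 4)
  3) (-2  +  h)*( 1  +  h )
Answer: 2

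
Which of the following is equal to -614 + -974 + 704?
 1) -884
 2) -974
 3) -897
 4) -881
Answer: 1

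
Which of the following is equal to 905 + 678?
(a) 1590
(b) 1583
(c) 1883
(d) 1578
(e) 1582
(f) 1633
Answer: b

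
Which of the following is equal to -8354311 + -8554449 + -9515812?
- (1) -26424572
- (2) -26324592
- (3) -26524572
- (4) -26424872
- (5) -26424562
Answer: 1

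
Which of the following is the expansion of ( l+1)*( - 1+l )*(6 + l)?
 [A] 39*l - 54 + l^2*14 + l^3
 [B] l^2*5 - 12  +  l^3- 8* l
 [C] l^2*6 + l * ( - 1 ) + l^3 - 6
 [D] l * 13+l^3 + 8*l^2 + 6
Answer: C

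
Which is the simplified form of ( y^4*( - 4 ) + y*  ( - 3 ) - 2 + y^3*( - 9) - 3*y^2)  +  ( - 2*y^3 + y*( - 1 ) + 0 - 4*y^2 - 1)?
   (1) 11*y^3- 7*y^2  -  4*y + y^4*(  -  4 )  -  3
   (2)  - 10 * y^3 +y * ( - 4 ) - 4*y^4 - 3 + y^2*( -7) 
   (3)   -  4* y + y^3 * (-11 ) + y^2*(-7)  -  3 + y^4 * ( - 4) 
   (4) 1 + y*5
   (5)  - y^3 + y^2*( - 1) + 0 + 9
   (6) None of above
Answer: 3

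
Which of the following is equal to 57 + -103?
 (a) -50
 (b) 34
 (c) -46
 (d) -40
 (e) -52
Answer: c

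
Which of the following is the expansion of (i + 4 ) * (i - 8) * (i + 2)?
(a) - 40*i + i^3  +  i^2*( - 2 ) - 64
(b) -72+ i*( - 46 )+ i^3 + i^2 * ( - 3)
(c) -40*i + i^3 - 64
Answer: a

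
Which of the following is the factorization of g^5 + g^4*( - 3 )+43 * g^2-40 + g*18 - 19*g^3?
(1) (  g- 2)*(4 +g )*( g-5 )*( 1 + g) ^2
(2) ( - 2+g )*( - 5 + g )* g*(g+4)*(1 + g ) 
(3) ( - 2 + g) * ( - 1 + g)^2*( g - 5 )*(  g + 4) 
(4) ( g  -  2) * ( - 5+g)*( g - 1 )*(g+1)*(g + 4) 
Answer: 4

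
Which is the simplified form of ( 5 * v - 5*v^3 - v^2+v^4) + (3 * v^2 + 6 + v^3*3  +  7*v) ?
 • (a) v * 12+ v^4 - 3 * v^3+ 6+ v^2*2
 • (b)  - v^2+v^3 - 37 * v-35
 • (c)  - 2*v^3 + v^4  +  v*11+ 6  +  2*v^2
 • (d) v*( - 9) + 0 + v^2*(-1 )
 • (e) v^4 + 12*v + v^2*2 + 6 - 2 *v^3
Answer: e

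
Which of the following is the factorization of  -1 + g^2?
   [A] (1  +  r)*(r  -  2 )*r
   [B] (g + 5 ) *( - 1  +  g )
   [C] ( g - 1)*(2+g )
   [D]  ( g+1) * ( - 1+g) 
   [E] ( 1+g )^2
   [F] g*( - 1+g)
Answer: D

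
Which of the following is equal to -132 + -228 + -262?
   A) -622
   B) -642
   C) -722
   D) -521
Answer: A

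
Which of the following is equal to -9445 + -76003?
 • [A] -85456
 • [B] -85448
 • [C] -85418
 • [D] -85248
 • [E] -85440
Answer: B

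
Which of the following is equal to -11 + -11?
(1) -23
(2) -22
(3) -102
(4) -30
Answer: 2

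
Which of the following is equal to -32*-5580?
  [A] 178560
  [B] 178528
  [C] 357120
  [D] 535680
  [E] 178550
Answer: A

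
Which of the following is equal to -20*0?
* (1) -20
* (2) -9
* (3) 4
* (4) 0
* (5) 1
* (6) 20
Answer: 4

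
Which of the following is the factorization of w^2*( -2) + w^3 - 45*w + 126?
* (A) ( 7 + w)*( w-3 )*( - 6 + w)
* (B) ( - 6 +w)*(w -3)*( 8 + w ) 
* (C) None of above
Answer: A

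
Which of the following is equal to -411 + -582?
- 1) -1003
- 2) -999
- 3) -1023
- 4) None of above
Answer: 4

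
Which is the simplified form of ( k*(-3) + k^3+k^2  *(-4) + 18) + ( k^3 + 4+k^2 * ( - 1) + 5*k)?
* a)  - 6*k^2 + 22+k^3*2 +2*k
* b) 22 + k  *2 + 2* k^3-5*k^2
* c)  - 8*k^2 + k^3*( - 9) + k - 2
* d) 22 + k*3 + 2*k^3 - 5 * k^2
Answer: b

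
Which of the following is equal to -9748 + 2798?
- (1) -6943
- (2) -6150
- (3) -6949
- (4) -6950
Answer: 4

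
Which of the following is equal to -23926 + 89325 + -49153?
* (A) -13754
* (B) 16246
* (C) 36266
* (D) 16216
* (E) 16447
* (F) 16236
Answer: B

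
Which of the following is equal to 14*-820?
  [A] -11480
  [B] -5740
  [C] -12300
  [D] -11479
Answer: A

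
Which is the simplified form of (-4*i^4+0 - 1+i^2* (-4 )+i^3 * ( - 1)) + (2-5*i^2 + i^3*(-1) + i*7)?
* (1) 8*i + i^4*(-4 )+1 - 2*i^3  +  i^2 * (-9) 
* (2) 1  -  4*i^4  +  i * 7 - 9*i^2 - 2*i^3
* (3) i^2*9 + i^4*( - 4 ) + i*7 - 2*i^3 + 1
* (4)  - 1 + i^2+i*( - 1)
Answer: 2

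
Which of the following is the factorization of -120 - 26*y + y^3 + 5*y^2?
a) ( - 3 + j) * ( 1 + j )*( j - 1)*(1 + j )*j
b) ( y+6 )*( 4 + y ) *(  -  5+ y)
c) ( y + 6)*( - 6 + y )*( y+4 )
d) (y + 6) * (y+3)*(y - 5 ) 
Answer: b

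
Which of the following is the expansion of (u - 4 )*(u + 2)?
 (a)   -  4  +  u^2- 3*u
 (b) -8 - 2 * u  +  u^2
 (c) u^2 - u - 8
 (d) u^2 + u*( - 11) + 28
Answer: b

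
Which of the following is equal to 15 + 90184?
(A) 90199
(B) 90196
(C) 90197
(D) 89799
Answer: A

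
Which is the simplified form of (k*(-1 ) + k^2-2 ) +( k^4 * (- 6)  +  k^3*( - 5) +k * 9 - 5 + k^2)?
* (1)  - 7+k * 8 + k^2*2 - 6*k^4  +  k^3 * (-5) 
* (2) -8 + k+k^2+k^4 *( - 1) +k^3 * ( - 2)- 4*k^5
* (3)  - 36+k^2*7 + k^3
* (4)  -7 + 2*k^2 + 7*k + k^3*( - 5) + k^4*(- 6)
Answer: 1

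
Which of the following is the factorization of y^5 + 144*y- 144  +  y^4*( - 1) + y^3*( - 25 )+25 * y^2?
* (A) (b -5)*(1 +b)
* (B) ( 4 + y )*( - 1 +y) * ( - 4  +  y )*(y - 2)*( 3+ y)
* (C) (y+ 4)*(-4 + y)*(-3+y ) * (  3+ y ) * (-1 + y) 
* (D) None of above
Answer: C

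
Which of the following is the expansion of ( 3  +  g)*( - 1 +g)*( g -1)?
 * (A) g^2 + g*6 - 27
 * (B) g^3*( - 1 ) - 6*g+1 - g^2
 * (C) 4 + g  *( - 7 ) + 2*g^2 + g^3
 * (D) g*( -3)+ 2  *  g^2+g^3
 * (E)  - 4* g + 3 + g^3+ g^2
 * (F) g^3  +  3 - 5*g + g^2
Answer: F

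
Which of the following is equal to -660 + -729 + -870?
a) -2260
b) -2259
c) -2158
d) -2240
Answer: b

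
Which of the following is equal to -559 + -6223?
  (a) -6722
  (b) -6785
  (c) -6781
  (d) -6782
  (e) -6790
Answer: d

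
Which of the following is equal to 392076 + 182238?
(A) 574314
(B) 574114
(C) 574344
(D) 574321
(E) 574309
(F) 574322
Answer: A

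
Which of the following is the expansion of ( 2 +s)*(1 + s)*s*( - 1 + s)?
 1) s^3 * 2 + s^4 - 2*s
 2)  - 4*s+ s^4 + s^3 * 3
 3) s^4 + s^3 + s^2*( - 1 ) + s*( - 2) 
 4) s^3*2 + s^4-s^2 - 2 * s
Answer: 4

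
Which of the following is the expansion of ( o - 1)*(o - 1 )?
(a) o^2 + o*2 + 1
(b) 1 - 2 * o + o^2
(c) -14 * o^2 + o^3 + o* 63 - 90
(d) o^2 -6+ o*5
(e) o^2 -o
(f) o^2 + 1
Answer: b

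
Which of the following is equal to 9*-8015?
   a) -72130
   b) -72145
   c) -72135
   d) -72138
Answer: c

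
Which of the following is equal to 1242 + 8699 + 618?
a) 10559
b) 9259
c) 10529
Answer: a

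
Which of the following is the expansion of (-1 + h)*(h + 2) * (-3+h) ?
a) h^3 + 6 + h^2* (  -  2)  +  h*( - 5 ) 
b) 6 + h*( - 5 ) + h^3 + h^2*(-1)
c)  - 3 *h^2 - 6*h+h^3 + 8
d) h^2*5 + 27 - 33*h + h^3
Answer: a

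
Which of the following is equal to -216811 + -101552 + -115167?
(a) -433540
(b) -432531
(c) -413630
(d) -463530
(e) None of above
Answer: e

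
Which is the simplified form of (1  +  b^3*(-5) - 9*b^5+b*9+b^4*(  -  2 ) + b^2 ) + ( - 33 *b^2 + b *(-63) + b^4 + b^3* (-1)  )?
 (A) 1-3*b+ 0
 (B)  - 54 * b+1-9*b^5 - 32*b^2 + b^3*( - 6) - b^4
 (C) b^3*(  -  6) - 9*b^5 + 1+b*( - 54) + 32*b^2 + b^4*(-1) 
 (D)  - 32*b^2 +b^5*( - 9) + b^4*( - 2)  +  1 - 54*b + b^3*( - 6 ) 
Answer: B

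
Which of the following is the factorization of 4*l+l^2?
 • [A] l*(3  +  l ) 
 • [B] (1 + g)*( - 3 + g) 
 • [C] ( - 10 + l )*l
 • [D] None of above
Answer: D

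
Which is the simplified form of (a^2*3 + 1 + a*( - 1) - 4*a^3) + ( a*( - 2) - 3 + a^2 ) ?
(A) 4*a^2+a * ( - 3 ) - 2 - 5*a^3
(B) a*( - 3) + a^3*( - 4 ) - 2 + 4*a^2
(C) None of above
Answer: B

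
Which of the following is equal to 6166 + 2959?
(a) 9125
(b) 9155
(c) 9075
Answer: a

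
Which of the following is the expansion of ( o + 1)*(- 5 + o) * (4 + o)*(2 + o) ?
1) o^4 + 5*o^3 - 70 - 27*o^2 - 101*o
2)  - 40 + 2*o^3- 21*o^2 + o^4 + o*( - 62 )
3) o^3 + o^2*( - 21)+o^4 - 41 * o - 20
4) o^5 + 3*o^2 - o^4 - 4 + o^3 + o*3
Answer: 2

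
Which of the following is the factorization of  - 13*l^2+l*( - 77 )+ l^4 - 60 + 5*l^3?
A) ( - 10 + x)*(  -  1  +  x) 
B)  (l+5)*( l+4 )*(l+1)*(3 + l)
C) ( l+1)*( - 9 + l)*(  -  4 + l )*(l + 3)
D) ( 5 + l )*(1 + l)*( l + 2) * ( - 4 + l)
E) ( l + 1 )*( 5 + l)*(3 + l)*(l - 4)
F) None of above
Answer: E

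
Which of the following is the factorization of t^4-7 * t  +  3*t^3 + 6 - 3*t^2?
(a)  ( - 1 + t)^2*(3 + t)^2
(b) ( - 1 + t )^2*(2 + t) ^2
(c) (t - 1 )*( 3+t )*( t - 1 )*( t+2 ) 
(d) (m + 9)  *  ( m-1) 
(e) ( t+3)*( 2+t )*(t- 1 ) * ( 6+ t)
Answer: c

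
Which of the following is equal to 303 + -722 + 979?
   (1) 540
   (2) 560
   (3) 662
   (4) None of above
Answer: 2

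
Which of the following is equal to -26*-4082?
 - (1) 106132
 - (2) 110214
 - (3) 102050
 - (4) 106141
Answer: 1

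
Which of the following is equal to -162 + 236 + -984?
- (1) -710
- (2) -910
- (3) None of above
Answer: 2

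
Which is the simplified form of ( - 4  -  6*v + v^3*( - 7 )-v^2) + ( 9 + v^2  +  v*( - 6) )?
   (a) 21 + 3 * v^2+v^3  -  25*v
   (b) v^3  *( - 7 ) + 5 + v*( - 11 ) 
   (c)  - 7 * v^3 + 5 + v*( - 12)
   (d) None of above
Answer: c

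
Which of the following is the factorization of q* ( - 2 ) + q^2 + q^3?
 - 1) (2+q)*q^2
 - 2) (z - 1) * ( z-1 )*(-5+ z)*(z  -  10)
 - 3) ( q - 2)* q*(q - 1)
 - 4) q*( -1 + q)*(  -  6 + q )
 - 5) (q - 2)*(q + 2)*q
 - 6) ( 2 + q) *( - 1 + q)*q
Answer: 6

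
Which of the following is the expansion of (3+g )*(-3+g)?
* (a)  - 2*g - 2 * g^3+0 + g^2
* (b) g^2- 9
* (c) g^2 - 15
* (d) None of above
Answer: b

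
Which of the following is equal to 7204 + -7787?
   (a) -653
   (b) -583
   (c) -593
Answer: b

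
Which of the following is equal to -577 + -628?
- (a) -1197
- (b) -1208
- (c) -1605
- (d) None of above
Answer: d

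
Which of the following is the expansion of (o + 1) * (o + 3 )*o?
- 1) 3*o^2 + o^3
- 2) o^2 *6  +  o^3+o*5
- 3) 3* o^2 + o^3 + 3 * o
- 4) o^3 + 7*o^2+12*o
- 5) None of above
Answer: 5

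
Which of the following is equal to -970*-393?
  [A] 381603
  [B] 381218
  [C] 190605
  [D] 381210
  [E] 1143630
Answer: D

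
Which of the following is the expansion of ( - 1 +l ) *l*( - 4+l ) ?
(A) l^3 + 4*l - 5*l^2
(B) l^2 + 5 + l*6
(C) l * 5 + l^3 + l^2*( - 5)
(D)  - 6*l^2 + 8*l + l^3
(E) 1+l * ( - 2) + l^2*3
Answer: A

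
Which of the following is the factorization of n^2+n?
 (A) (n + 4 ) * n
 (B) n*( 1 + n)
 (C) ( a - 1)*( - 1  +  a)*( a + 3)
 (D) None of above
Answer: B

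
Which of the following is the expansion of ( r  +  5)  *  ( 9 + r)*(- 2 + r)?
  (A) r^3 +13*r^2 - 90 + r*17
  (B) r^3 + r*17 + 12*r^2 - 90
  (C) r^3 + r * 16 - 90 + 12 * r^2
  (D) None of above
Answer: B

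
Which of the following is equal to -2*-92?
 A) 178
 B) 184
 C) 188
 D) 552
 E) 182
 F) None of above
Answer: B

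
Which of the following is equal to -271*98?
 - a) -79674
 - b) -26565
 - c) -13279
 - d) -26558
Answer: d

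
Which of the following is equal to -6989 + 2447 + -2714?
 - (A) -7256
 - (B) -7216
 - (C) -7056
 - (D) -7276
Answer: A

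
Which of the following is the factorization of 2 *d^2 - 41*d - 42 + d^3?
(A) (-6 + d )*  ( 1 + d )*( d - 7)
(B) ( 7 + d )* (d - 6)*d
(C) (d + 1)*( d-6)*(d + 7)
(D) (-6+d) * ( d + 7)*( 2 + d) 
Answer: C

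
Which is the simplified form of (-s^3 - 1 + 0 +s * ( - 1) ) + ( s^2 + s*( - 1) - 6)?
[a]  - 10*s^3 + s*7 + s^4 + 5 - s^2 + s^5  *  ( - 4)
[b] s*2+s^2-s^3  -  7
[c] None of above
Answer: c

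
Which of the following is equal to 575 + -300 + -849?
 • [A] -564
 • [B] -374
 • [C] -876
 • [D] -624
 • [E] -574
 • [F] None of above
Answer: E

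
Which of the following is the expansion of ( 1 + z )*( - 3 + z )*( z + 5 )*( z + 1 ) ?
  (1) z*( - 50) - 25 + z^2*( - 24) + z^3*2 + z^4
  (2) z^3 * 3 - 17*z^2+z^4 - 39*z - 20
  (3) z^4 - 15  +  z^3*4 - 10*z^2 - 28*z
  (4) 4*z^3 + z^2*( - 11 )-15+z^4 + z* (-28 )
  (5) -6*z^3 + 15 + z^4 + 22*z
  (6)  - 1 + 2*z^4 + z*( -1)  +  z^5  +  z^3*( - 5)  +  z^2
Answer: 3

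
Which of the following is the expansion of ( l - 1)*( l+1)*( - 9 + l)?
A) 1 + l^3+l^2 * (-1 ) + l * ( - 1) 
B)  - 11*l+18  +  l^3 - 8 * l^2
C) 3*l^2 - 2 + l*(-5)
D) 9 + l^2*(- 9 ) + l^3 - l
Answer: D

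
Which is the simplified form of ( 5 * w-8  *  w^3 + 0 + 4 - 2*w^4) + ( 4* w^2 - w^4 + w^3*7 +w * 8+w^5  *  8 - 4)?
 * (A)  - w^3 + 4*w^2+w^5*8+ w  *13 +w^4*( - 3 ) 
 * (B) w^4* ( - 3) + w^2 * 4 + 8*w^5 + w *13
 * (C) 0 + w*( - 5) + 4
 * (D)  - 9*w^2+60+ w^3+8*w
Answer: A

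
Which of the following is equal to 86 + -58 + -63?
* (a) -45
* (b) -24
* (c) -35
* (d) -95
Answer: c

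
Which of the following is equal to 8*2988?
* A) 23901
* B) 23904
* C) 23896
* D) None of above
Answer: B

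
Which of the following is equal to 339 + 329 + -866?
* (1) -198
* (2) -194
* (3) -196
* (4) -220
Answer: 1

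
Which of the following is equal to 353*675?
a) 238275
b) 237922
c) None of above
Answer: a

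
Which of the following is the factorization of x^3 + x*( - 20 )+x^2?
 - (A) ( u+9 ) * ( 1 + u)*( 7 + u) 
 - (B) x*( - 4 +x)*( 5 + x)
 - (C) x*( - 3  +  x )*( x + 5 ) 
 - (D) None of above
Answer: B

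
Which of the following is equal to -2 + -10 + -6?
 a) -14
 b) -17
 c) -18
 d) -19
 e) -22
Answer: c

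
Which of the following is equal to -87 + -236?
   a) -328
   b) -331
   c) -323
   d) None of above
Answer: c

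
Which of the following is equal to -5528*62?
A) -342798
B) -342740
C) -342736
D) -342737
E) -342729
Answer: C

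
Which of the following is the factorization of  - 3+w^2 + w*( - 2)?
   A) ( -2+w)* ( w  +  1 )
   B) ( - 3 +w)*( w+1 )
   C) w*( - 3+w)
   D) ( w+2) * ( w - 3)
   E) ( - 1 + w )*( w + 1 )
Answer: B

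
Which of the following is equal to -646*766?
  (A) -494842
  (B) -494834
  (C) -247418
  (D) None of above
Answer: D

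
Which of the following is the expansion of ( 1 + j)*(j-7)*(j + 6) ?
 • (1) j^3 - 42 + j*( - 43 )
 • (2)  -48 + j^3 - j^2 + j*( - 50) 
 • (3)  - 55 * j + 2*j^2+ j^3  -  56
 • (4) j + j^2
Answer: 1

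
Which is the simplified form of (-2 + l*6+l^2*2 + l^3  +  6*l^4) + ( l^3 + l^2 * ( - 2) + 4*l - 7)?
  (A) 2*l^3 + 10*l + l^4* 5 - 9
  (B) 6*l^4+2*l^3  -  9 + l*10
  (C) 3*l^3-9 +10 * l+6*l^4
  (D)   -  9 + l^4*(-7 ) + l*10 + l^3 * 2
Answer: B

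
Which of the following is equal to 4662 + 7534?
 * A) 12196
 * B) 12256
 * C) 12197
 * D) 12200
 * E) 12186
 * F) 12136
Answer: A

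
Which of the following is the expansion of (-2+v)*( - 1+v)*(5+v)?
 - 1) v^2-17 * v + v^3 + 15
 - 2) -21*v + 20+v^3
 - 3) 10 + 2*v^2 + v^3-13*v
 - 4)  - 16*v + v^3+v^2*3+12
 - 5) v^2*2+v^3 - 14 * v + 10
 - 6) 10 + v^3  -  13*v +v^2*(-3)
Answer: 3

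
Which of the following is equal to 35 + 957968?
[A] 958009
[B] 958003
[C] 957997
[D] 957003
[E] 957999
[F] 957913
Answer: B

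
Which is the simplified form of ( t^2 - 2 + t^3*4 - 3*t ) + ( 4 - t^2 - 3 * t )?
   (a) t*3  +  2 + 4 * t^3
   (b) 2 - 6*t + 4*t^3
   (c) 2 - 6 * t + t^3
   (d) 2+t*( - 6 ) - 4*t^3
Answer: b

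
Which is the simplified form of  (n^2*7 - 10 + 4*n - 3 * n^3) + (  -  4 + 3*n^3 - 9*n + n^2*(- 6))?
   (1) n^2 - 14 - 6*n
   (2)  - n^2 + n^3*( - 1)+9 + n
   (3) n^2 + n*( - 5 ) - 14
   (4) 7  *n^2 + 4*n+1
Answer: 3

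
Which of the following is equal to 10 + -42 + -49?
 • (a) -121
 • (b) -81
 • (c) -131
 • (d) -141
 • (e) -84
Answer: b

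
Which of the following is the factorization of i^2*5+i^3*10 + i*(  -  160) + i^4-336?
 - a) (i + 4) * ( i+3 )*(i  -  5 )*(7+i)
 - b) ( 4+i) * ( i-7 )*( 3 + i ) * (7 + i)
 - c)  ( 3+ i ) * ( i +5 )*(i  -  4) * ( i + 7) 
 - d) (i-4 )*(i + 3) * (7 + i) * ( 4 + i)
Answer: d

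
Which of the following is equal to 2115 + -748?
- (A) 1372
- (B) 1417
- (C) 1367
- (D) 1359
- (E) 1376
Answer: C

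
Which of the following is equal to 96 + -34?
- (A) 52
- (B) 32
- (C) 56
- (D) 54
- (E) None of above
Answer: E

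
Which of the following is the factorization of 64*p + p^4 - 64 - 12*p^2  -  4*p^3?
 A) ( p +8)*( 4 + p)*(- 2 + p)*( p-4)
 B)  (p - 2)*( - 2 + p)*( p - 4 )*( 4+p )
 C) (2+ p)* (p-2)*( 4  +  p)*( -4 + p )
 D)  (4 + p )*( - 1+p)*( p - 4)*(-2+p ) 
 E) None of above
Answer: B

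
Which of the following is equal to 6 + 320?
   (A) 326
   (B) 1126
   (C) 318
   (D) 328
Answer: A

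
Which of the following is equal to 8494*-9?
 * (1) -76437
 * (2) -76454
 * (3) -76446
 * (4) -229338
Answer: 3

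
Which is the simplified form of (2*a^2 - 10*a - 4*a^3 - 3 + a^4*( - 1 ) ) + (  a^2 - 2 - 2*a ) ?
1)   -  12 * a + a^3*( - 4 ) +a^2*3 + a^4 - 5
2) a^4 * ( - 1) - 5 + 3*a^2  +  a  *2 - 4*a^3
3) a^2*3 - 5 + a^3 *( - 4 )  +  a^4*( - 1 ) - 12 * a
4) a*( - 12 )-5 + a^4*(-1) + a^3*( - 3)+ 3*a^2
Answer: 3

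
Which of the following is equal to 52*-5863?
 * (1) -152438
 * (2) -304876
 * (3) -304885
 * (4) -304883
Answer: 2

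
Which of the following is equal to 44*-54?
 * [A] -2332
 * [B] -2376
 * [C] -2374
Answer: B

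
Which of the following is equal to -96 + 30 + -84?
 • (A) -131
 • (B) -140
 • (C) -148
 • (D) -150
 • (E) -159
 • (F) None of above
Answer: D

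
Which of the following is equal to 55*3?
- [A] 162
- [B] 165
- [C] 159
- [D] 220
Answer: B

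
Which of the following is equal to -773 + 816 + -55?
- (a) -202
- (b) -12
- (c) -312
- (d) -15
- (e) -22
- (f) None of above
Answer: b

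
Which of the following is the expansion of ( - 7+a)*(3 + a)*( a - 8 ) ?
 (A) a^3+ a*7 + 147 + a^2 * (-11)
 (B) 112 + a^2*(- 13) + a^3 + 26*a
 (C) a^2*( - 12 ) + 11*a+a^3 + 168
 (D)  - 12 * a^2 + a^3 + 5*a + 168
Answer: C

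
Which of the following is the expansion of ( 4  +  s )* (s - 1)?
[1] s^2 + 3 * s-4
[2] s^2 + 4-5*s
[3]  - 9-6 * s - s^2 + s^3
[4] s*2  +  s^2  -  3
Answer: 1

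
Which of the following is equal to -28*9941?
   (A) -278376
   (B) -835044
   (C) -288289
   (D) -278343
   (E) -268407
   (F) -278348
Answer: F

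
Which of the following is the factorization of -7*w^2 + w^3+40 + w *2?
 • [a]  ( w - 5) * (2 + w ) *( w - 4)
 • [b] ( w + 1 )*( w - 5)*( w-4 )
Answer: a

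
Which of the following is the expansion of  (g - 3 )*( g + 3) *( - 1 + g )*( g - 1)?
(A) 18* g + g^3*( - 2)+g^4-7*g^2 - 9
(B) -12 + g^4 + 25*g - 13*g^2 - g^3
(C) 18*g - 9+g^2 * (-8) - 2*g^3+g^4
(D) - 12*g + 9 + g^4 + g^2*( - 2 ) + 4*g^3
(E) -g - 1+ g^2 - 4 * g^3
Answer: C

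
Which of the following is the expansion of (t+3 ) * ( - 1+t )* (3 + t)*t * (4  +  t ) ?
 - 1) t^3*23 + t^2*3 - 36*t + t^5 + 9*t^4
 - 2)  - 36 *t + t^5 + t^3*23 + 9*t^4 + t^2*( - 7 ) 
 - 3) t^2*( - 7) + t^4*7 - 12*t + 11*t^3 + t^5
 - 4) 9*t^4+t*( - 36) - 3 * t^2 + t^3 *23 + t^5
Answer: 1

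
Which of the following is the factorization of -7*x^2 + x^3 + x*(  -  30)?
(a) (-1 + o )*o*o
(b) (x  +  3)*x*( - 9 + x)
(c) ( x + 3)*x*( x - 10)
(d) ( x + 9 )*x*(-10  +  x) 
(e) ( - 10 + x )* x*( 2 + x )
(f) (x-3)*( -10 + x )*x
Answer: c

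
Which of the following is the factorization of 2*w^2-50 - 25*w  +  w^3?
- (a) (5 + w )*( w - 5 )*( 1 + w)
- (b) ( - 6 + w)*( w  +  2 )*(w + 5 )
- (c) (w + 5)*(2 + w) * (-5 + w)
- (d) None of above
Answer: c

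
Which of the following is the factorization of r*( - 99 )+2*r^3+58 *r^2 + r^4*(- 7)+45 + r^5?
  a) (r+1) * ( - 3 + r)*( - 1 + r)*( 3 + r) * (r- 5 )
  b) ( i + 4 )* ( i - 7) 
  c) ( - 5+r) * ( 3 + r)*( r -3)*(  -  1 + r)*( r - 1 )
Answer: c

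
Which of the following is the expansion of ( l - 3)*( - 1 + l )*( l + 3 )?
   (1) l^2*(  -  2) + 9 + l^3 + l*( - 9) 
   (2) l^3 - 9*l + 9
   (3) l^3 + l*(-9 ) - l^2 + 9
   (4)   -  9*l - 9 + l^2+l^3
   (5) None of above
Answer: 3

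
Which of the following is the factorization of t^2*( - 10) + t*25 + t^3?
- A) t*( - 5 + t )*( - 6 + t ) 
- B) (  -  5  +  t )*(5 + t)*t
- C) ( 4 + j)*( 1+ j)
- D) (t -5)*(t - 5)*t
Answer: D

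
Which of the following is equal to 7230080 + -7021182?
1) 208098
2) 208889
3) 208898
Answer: 3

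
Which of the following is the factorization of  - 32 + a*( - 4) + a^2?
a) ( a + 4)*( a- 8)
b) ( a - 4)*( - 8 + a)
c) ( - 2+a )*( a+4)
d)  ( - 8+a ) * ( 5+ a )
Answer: a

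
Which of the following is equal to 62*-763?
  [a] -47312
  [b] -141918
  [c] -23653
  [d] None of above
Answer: d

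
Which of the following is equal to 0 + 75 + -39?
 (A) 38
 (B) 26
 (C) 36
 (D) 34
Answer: C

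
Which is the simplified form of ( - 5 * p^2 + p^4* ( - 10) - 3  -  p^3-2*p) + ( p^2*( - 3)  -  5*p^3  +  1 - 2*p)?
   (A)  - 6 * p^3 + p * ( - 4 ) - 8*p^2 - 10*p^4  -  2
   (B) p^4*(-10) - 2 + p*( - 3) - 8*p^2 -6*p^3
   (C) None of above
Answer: A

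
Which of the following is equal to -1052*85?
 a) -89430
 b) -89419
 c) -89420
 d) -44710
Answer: c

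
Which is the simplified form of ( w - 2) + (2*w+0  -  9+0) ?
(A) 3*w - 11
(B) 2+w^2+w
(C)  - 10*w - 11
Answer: A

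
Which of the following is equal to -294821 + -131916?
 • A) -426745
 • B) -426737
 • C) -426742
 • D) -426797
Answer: B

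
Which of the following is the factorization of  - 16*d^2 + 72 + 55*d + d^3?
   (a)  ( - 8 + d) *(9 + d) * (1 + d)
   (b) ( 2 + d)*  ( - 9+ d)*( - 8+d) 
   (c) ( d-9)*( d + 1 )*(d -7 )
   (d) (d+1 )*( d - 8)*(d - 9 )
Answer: d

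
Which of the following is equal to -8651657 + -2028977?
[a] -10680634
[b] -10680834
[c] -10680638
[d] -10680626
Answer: a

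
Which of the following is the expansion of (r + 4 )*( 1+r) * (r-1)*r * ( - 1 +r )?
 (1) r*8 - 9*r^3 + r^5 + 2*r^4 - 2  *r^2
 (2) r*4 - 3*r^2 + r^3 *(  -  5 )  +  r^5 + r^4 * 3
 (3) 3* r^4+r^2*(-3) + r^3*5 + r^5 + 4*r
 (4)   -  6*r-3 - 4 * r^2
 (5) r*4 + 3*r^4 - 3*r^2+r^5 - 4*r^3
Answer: 2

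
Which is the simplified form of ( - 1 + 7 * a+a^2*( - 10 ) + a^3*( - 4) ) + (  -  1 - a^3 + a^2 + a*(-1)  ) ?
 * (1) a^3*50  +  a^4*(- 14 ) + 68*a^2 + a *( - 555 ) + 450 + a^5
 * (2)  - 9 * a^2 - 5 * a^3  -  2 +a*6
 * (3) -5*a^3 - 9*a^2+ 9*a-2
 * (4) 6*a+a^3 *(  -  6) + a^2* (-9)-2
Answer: 2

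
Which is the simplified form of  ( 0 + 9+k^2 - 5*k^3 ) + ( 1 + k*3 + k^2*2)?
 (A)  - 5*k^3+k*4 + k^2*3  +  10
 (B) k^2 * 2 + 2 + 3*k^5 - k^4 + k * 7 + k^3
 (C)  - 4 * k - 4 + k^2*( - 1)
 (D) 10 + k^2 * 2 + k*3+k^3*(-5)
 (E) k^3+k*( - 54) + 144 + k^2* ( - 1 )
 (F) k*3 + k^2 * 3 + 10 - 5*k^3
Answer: F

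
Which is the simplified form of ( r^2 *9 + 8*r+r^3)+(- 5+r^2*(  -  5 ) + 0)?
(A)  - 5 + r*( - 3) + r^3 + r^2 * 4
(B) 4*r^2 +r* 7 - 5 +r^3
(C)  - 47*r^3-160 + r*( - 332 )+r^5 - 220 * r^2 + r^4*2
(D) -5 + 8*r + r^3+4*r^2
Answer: D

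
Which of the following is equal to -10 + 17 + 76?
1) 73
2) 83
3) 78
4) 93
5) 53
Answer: 2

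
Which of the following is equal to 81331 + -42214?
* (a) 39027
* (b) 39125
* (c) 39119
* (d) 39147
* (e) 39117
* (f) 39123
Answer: e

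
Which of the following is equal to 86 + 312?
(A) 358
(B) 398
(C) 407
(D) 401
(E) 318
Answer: B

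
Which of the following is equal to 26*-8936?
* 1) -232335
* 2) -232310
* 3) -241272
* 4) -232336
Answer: 4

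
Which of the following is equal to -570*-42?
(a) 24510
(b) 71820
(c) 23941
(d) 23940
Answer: d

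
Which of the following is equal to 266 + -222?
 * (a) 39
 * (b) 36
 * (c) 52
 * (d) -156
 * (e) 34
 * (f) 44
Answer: f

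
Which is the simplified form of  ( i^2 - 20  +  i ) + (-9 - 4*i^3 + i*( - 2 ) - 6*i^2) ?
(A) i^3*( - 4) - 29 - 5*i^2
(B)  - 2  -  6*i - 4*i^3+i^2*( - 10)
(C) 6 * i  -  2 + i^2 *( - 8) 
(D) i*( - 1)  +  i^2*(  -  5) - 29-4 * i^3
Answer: D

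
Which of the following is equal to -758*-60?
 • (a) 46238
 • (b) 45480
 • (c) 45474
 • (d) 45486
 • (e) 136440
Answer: b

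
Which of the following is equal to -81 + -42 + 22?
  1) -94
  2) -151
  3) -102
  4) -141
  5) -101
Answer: 5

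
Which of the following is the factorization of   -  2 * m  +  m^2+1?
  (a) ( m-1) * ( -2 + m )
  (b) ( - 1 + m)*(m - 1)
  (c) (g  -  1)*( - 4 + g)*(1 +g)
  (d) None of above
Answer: b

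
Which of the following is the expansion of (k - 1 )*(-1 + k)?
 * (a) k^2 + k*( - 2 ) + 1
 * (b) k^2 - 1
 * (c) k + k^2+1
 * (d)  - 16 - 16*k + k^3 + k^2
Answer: a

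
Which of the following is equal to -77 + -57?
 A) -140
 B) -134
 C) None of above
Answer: B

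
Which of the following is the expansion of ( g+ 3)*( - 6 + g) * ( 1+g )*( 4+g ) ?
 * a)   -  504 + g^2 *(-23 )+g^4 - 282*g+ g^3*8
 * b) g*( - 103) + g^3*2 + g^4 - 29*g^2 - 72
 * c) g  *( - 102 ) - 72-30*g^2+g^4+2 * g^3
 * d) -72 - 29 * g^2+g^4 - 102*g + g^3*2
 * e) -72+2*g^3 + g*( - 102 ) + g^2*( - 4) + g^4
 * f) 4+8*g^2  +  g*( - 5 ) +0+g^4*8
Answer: d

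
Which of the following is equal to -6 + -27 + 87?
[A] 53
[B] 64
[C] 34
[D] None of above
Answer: D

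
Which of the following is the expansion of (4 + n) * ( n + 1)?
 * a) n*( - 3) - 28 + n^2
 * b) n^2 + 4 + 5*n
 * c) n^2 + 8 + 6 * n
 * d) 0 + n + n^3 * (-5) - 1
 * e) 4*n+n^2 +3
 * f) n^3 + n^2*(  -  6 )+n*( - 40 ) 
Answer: b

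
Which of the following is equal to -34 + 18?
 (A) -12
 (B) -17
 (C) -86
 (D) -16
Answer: D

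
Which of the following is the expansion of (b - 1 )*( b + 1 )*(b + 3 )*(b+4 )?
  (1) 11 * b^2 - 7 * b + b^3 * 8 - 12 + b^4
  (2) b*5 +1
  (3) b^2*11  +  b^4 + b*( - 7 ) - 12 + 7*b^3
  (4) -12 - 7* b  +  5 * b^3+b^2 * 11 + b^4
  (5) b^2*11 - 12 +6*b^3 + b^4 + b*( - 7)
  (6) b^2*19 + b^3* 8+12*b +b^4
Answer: 3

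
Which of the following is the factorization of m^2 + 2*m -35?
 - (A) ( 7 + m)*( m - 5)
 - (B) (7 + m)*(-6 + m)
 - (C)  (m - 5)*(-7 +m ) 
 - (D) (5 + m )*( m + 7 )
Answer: A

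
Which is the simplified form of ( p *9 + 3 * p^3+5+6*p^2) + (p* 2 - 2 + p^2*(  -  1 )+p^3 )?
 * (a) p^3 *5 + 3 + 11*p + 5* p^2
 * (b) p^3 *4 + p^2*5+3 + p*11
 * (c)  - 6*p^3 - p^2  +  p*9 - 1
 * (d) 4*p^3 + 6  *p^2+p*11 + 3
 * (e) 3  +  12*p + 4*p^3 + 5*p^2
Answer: b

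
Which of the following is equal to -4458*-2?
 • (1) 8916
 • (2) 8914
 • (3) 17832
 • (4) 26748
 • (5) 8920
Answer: 1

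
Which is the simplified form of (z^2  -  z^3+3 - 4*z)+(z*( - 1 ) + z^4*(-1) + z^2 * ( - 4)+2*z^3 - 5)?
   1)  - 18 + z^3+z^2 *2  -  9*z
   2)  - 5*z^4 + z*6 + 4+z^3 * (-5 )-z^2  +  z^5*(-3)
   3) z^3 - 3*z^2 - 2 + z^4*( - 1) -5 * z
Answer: 3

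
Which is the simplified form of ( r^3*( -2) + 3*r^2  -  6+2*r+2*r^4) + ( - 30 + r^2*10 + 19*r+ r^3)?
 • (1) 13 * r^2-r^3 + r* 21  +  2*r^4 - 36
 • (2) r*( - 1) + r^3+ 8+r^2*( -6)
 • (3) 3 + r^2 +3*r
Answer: 1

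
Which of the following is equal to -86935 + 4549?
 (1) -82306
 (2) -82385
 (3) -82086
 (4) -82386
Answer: 4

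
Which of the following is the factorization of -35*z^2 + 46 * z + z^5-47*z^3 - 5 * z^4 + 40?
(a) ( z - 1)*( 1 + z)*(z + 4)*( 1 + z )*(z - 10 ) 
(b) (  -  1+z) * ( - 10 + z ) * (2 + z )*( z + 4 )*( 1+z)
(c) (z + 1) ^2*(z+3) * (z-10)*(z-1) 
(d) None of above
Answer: a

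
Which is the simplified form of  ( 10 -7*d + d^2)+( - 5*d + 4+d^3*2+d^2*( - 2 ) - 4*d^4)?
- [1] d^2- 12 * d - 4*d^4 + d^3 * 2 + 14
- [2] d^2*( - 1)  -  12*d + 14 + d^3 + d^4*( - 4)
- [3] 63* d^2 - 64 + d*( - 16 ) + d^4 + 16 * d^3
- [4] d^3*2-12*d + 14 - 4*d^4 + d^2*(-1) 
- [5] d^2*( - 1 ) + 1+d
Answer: 4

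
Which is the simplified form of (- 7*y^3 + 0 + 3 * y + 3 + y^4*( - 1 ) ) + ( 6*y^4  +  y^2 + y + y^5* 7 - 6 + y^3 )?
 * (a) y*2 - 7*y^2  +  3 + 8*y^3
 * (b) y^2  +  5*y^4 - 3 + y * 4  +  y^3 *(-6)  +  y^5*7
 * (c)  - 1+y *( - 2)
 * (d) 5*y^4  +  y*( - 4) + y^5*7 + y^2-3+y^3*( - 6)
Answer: b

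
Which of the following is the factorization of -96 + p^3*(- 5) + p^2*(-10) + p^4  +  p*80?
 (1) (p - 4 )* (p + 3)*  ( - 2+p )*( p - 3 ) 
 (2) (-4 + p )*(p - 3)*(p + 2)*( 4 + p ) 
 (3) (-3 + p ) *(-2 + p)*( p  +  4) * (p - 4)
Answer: 3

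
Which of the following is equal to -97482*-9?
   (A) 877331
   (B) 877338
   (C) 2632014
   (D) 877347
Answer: B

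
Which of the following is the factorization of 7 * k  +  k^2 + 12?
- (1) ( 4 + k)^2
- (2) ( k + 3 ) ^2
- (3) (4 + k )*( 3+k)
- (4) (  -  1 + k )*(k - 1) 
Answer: 3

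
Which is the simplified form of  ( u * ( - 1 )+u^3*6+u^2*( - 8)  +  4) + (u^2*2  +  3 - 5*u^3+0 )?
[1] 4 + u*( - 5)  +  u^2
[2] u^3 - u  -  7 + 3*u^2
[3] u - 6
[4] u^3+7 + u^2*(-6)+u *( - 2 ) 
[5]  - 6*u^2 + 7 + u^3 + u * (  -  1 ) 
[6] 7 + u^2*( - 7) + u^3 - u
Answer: 5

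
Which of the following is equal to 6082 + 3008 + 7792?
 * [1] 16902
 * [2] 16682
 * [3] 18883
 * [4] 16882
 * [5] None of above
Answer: 4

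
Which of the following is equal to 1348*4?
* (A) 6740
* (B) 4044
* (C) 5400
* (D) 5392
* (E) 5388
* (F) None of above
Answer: D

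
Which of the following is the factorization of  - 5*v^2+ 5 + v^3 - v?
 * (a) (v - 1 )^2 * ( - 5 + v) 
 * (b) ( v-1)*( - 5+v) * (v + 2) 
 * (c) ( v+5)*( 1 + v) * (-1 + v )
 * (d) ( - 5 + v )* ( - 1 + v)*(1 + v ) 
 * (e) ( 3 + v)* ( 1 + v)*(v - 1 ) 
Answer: d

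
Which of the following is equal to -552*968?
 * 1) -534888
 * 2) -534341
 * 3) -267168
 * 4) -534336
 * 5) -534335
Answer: 4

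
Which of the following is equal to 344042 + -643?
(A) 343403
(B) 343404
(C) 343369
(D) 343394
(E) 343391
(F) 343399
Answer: F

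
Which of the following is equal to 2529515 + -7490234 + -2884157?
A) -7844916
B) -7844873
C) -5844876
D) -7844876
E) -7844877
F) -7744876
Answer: D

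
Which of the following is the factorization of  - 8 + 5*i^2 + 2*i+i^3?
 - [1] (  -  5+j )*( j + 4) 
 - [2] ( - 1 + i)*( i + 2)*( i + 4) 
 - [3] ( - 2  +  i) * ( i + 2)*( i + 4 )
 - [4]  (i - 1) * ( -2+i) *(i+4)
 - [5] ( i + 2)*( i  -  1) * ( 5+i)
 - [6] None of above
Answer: 2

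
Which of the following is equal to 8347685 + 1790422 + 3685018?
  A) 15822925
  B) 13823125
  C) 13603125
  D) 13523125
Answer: B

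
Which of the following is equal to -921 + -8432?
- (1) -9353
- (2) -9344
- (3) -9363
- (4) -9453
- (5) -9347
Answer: 1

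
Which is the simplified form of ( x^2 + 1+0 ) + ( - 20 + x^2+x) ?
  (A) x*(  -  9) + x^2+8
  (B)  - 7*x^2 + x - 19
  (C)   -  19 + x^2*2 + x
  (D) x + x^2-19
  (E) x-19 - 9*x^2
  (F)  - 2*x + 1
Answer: C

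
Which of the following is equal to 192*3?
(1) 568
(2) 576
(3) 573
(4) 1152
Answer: 2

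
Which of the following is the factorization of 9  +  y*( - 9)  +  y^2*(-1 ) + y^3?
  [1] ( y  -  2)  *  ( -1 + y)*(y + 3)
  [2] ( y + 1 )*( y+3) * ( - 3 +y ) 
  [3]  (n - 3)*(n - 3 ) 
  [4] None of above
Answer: 4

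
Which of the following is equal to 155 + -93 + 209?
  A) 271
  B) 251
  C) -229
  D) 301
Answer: A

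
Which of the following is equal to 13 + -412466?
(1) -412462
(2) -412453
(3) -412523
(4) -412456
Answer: 2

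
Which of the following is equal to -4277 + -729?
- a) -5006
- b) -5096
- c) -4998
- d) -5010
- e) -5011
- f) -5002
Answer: a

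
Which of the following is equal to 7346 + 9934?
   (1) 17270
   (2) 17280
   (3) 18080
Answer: 2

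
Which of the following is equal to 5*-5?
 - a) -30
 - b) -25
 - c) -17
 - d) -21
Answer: b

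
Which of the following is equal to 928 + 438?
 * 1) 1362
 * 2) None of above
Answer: 2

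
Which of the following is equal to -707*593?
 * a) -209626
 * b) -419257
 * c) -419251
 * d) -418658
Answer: c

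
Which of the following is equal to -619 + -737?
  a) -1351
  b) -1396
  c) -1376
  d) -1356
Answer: d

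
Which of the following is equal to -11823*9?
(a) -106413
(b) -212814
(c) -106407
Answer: c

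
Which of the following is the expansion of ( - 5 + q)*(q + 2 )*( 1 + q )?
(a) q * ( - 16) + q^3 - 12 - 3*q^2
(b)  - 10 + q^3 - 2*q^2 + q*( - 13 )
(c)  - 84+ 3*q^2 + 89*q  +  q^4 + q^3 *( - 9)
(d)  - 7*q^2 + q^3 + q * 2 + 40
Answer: b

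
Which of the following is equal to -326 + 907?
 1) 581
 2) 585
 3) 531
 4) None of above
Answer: 1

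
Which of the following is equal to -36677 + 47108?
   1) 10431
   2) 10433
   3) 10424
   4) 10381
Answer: 1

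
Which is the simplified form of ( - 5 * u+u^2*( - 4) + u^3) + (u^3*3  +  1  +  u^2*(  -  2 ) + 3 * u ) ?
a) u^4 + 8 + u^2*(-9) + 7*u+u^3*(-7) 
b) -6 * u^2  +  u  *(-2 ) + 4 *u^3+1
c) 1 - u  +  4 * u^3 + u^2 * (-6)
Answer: b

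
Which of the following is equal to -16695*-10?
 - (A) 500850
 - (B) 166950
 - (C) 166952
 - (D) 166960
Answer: B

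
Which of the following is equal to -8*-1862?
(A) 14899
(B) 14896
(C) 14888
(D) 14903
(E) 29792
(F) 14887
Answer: B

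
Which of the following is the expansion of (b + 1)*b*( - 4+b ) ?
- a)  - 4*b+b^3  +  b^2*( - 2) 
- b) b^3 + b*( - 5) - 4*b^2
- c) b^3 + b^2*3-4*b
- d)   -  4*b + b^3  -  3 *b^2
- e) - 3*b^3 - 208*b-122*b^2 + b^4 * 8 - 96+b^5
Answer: d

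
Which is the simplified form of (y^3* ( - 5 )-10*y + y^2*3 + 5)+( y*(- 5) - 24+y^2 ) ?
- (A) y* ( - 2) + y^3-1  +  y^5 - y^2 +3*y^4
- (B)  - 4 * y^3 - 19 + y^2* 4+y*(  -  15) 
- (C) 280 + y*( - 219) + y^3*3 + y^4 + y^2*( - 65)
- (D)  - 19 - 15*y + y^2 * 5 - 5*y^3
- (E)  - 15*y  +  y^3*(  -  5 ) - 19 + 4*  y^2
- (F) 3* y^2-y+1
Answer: E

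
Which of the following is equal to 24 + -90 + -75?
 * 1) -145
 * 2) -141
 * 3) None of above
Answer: 2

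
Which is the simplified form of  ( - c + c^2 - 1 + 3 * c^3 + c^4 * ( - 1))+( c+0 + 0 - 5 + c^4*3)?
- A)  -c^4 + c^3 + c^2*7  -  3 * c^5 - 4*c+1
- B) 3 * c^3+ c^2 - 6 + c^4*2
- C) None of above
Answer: B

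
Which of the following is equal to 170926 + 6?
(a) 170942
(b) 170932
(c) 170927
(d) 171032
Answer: b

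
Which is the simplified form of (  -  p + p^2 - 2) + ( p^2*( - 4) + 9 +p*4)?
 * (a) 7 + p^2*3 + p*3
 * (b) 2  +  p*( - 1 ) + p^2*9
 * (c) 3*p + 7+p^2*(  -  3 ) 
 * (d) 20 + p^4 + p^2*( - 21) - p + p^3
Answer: c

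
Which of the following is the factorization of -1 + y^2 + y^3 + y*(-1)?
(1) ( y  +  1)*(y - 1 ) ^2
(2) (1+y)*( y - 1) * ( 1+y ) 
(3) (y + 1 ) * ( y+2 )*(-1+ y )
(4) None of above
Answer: 2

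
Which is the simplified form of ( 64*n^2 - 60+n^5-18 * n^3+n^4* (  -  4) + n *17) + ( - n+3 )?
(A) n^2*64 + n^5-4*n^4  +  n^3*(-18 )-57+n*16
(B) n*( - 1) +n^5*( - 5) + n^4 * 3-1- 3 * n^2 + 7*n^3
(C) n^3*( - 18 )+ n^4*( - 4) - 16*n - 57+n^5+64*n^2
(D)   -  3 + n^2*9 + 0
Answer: A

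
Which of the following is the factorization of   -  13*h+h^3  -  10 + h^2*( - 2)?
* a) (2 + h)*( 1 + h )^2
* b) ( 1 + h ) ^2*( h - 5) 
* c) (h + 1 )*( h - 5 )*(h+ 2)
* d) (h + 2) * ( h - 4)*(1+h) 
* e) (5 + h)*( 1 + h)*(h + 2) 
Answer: c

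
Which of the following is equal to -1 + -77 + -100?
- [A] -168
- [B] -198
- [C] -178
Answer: C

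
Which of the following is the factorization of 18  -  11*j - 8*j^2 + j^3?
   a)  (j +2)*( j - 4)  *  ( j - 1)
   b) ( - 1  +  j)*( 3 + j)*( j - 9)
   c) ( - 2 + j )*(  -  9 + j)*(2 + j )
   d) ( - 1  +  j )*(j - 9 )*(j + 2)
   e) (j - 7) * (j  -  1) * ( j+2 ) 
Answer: d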